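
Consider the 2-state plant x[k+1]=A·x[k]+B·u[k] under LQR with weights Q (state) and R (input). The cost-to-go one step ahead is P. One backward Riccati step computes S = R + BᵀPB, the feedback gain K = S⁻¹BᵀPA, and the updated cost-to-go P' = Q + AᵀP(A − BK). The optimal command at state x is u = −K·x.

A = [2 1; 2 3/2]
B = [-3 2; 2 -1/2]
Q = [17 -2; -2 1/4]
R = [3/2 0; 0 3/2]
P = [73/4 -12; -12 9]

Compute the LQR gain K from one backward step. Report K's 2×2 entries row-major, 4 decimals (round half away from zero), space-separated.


BᵀP = [-78.7500 54.0000; 42.5000 -28.5000]
S = R + BᵀPB = [3/2 0; 0 3/2] + [344.2500 -184.5000; -184.5000 99.2500] = [345.7500 -184.5000; -184.5000 100.7500]
BᵀPA = [-49.5000 2.2500; 28.0000 -0.2500]
K = S⁻¹·BᵀPA = [0.2253 0.2274; 0.6904 0.4139]
A−BK = [1.2949 0.8543; 1.8947 1.2522]
AᵀP(A−BK) = [4.8184 3.1658; 3.1658 2.0919]
P' = Q + AᵀP(A−BK) = [21.8184 1.1658; 1.1658 2.3419]
tr(P') = 24.1603

0.2253 0.2274 0.6904 0.4139


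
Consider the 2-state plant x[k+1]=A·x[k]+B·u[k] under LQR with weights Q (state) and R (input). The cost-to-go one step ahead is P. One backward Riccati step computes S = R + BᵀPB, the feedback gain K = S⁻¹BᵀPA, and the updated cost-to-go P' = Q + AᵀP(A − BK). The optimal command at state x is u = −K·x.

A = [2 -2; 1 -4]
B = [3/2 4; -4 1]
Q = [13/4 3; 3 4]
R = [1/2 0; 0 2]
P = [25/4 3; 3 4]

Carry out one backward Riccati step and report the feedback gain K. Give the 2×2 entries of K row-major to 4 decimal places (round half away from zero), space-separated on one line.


BᵀP = [-2.6250 -11.5000; 28.0000 16.0000]
S = R + BᵀPB = [1/2 0; 0 2] + [42.0625 -22.0000; -22.0000 128.0000] = [42.5625 -22.0000; -22.0000 130.0000]
BᵀPA = [-16.7500 51.2500; 72.0000 -120.0000]
K = S⁻¹·BᵀPA = [-0.1175 0.7967; 0.5340 -0.7883]
A−BK = [0.0405 -0.0420; -0.0041 -0.0251]
AᵀP(A−BK) = [0.5864 -0.9013; -0.9013 1.5799]
P' = Q + AᵀP(A−BK) = [3.8364 2.0987; 2.0987 5.5799]
tr(P') = 9.4163

-0.1175 0.7967 0.5340 -0.7883


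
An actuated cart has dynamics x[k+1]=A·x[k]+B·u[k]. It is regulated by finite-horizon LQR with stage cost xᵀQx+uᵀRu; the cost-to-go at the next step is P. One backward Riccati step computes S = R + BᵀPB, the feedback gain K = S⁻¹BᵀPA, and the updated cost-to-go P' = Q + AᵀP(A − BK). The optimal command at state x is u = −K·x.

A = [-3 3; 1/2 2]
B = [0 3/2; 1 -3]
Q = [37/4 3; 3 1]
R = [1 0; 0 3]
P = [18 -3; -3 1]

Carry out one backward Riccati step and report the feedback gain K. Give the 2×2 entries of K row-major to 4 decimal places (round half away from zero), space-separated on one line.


BᵀP = [-3.0000 1.0000; 36.0000 -7.5000]
S = R + BᵀPB = [1 0; 0 3] + [1.0000 -7.5000; -7.5000 76.5000] = [2.0000 -7.5000; -7.5000 79.5000]
BᵀPA = [9.5000 -7.0000; -111.7500 93.0000]
K = S⁻¹·BᵀPA = [-0.8066 1.3723; -1.4818 1.2993]
A−BK = [-0.7774 1.0511; -3.1387 4.5255]
AᵀP(A−BK) = [13.3266 -15.3431; -15.3431 18.7737]
P' = Q + AᵀP(A−BK) = [22.5766 -12.3431; -12.3431 19.7737]
tr(P') = 42.3504

-0.8066 1.3723 -1.4818 1.2993


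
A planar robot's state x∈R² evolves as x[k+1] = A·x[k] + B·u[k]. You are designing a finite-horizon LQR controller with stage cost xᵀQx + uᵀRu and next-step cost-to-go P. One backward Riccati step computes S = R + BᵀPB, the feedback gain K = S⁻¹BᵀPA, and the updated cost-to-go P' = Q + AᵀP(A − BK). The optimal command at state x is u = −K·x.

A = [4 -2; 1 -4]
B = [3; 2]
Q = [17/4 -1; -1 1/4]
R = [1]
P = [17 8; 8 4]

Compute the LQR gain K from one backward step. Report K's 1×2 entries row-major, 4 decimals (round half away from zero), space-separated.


BᵀP = [67.0000 32.0000]
S = R + BᵀPB = [1] + [265.0000] = [266.0000]
BᵀPA = [300.0000 -262.0000]
K = S⁻¹·BᵀPA = [1.1278 -0.9850]
A−BK = [0.6165 0.9549; -1.2556 -2.0301]
AᵀP(A−BK) = [1.6541 -0.5113; -0.5113 1.9398]
P' = Q + AᵀP(A−BK) = [5.9041 -1.5113; -1.5113 2.1898]
tr(P') = 8.0940

1.1278 -0.9850


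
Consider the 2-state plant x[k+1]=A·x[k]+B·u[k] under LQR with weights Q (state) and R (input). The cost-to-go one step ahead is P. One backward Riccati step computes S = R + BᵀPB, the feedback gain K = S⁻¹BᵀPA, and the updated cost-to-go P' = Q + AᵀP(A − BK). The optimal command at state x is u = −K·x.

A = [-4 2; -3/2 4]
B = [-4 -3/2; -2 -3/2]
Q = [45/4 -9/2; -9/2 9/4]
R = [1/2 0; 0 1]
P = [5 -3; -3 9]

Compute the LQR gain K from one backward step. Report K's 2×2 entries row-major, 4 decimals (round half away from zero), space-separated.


BᵀP = [-14.0000 -6.0000; -3.0000 -9.0000]
S = R + BᵀPB = [1/2 0; 0 1] + [68.0000 30.0000; 30.0000 18.0000] = [68.5000 30.0000; 30.0000 19.0000]
BᵀPA = [65.0000 -52.0000; 25.5000 -42.0000]
K = S⁻¹·BᵀPA = [1.1706 0.6775; -0.5062 -3.2802]
A−BK = [-0.0769 -0.2105; 0.0819 0.4346]
AᵀP(A−BK) = [1.0691 2.6102; 2.6102 13.4595]
P' = Q + AᵀP(A−BK) = [12.3191 -1.8898; -1.8898 15.7095]
tr(P') = 28.0286

1.1706 0.6775 -0.5062 -3.2802


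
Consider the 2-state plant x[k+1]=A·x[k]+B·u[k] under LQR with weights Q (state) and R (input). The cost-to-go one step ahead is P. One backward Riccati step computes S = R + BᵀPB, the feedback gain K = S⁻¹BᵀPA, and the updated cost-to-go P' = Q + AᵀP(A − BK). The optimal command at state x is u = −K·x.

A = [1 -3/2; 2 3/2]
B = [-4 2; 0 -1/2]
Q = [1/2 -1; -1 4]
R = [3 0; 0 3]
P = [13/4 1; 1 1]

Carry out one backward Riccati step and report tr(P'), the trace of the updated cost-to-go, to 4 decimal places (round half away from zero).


9.2782

BᵀP = [-13.0000 -4.0000; 6.0000 1.5000]
S = R + BᵀPB = [3 0; 0 3] + [52.0000 -24.0000; -24.0000 11.2500] = [55.0000 -24.0000; -24.0000 14.2500]
BᵀPA = [-21.0000 13.5000; 9.0000 -6.7500]
K = S⁻¹·BᵀPA = [-0.4007 0.1462; -0.0433 -0.2274]
A−BK = [-0.5162 -0.4603; 1.9783 1.3863]
AᵀP(A−BK) = [3.2247 1.7423; 1.7423 1.5535]
P' = Q + AᵀP(A−BK) = [3.7247 0.7423; 0.7423 5.5535]
tr(P') = 9.2782


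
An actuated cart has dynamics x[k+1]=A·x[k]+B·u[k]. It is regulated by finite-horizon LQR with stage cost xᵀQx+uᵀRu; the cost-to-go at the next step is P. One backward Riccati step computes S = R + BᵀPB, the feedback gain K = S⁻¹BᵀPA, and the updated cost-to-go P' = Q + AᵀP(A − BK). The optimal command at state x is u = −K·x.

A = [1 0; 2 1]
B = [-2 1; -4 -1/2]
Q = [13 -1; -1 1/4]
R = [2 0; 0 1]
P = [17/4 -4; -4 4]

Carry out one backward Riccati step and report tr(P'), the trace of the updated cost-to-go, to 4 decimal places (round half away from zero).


13.8100

BᵀP = [7.5000 -8.0000; 6.2500 -6.0000]
S = R + BᵀPB = [2 0; 0 1] + [17.0000 11.5000; 11.5000 9.2500] = [19.0000 11.5000; 11.5000 10.2500]
BᵀPA = [-8.5000 -8.0000; -5.7500 -6.0000]
K = S⁻¹·BᵀPA = [-0.3360 -0.2080; -0.1840 -0.3520]
A−BK = [0.5120 -0.0640; 0.5640 -0.0080]
AᵀP(A−BK) = [0.3360 0.2080; 0.2080 0.2240]
P' = Q + AᵀP(A−BK) = [13.3360 -0.7920; -0.7920 0.4740]
tr(P') = 13.8100


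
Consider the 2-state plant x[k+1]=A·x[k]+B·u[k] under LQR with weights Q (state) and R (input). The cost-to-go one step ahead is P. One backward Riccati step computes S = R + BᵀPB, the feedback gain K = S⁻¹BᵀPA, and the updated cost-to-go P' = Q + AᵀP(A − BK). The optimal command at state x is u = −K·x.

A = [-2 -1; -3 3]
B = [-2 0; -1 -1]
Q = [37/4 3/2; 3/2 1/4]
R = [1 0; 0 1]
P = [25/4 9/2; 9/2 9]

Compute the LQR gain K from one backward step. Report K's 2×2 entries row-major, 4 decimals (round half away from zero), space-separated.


1.1262 0.1699 1.5728 -2.5558

BᵀP = [-17.0000 -18.0000; -4.5000 -9.0000]
S = R + BᵀPB = [1 0; 0 1] + [52.0000 18.0000; 18.0000 9.0000] = [53.0000 18.0000; 18.0000 10.0000]
BᵀPA = [88.0000 -37.0000; 36.0000 -22.5000]
K = S⁻¹·BᵀPA = [1.1262 0.1699; 1.5728 -2.5558]
A−BK = [0.2524 -0.6602; -0.3010 0.6141]
AᵀP(A−BK) = [4.2718 -4.9417; -4.9417 9.0303]
P' = Q + AᵀP(A−BK) = [13.5218 -3.4417; -3.4417 9.2803]
tr(P') = 22.8022


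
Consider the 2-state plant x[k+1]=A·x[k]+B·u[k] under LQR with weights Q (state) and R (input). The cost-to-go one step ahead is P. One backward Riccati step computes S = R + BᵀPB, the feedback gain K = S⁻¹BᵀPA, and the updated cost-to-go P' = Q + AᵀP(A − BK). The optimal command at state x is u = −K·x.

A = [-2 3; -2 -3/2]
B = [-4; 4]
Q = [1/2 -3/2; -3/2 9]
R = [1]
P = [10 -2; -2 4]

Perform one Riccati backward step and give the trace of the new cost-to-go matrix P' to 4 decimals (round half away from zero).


BᵀP = [-48.0000 24.0000]
S = R + BᵀPB = [1] + [288.0000] = [289.0000]
BᵀPA = [48.0000 -180.0000]
K = S⁻¹·BᵀPA = [0.1661 -0.6228]
A−BK = [-1.3356 0.5087; -2.6644 0.9913]
AᵀP(A−BK) = [32.0277 -12.1038; -12.1038 4.8893]
P' = Q + AᵀP(A−BK) = [32.5277 -13.6038; -13.6038 13.8893]
tr(P') = 46.4170

46.4170


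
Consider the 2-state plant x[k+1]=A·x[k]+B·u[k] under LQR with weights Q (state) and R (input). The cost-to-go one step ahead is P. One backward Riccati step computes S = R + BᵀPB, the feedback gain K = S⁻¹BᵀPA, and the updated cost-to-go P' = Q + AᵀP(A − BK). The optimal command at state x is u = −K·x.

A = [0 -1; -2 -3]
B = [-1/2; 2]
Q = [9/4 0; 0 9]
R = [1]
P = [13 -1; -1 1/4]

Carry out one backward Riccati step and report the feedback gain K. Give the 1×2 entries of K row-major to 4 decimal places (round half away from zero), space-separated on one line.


-0.2759 0.7586

BᵀP = [-8.5000 1.0000]
S = R + BᵀPB = [1] + [6.2500] = [7.2500]
BᵀPA = [-2.0000 5.5000]
K = S⁻¹·BᵀPA = [-0.2759 0.7586]
A−BK = [-0.1379 -0.6207; -1.4483 -4.5172]
AᵀP(A−BK) = [0.4483 1.0172; 1.0172 5.0776]
P' = Q + AᵀP(A−BK) = [2.6983 1.0172; 1.0172 14.0776]
tr(P') = 16.7759


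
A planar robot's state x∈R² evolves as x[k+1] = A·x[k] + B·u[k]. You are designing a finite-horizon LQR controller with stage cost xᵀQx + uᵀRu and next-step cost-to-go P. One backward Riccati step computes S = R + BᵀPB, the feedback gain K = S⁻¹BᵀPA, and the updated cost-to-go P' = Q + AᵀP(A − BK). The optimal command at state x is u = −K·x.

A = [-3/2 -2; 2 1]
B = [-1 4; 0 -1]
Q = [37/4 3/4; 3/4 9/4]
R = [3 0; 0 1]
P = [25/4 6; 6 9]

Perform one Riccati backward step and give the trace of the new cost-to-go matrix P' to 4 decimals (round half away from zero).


25.5382

BᵀP = [-6.2500 -6.0000; 19.0000 15.0000]
S = R + BᵀPB = [3 0; 0 1] + [6.2500 -19.0000; -19.0000 61.0000] = [9.2500 -19.0000; -19.0000 62.0000]
BᵀPA = [-2.6250 6.5000; 1.5000 -23.0000]
K = S⁻¹·BᵀPA = [-0.6318 -0.1600; -0.1694 -0.4200]
A−BK = [-1.4541 -0.4800; 1.8306 0.5800]
AᵀP(A−BK) = [12.6582 3.9600; 3.9600 1.3800]
P' = Q + AᵀP(A−BK) = [21.9082 4.7100; 4.7100 3.6300]
tr(P') = 25.5382


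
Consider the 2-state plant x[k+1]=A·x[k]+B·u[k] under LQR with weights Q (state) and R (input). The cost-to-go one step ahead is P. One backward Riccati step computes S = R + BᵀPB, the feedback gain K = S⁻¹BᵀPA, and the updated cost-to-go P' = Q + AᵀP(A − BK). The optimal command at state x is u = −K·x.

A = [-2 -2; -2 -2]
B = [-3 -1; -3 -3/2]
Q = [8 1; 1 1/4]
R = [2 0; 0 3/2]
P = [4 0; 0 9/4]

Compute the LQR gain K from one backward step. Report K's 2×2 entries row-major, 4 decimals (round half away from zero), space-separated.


BᵀP = [-12.0000 -6.7500; -4.0000 -3.3750]
S = R + BᵀPB = [2 0; 0 3/2] + [56.2500 22.1250; 22.1250 9.0625] = [58.2500 22.1250; 22.1250 10.5625]
BᵀPA = [37.5000 37.5000; 14.7500 14.7500]
K = S⁻¹·BᵀPA = [0.5547 0.5547; 0.2346 0.2346]
A−BK = [-0.1014 -0.1014; 0.0159 0.0159]
AᵀP(A−BK) = [0.7396 0.7396; 0.7396 0.7396]
P' = Q + AᵀP(A−BK) = [8.7396 1.7396; 1.7396 0.9896]
tr(P') = 9.7291

0.5547 0.5547 0.2346 0.2346


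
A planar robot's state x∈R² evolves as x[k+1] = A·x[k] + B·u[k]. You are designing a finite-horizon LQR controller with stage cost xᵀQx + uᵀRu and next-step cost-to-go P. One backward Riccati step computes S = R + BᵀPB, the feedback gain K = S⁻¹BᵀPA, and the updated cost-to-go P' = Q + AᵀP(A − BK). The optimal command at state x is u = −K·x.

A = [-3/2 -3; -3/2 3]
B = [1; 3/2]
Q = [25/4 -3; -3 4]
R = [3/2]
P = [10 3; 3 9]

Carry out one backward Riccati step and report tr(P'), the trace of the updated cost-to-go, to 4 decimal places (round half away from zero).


129.5552

BᵀP = [14.5000 16.5000]
S = R + BᵀPB = [3/2] + [39.2500] = [40.7500]
BᵀPA = [-46.5000 6.0000]
K = S⁻¹·BᵀPA = [-1.1411 0.1472]
A−BK = [-0.3589 -3.1472; 0.2117 2.7791]
AᵀP(A−BK) = [3.1887 11.3466; 11.3466 116.1166]
P' = Q + AᵀP(A−BK) = [9.4387 8.3466; 8.3466 120.1166]
tr(P') = 129.5552


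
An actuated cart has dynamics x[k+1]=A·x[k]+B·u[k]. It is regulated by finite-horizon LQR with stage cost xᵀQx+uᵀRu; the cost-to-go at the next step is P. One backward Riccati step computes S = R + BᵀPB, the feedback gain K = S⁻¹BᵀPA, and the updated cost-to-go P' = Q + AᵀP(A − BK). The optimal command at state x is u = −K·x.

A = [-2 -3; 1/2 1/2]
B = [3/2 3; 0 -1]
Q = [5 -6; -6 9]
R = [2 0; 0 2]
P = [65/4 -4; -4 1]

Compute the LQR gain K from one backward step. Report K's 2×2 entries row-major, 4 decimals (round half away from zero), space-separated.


-0.2468 -0.3637 -0.5338 -0.7848

BᵀP = [24.3750 -6.0000; 52.7500 -13.0000]
S = R + BᵀPB = [2 0; 0 2] + [36.5625 79.1250; 79.1250 171.2500] = [38.5625 79.1250; 79.1250 173.2500]
BᵀPA = [-51.7500 -76.1250; -112.0000 -164.7500]
K = S⁻¹·BᵀPA = [-0.2468 -0.3637; -0.5338 -0.7848]
A−BK = [-0.0286 -0.1000; -0.0338 -0.2848]
AᵀP(A−BK) = [0.6983 1.0273; 1.0273 1.5122]
P' = Q + AᵀP(A−BK) = [5.6983 -4.9727; -4.9727 10.5122]
tr(P') = 16.2105


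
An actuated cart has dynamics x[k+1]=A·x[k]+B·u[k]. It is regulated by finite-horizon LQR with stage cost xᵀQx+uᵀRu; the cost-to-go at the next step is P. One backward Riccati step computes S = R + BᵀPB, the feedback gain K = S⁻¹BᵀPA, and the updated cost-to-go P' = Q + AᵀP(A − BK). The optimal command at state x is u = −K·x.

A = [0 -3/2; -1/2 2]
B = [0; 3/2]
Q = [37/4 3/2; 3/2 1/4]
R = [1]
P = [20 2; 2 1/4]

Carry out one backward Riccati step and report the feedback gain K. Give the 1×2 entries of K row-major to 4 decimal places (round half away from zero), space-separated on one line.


-0.1200 -2.4000

BᵀP = [3.0000 0.3750]
S = R + BᵀPB = [1] + [0.5625] = [1.5625]
BᵀPA = [-0.1875 -3.7500]
K = S⁻¹·BᵀPA = [-0.1200 -2.4000]
A−BK = [0.0000 -1.5000; -0.3200 5.6000]
AᵀP(A−BK) = [0.0400 0.8000; 0.8000 25.0000]
P' = Q + AᵀP(A−BK) = [9.2900 2.3000; 2.3000 25.2500]
tr(P') = 34.5400


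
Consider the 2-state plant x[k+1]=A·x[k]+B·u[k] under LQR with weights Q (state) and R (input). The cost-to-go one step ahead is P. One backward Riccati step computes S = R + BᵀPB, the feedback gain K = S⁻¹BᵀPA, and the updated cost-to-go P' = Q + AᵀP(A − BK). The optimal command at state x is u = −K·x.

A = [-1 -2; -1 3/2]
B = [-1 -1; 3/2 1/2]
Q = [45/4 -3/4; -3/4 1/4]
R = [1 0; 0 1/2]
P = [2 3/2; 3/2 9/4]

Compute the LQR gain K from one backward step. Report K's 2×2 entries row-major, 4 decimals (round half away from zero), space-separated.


BᵀP = [0.2500 1.8750; -1.2500 -0.3750]
S = R + BᵀPB = [1 0; 0 1/2] + [2.5625 0.6875; 0.6875 1.0625] = [3.5625 0.6875; 0.6875 1.5625]
BᵀPA = [-2.1250 2.3125; 1.6250 1.9375]
K = S⁻¹·BᵀPA = [-0.8712 0.4479; 1.4233 1.0429]
A−BK = [-0.4479 -0.5092; -0.4049 0.3067]
AᵀP(A−BK) = [3.0859 0.6319; 0.6319 1.0061]
P' = Q + AᵀP(A−BK) = [14.3359 -0.1181; -0.1181 1.2561]
tr(P') = 15.5920

-0.8712 0.4479 1.4233 1.0429


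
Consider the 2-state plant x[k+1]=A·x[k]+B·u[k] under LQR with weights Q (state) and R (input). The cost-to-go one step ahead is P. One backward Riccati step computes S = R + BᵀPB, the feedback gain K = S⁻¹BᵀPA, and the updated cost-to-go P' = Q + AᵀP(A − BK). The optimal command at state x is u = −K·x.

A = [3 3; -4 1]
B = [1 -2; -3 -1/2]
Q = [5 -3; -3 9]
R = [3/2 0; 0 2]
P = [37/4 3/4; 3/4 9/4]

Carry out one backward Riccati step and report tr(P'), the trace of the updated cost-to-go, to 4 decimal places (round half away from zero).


22.6699

BᵀP = [7.0000 -6.0000; -18.8750 -2.6250]
S = R + BᵀPB = [3/2 0; 0 2] + [25.0000 -11.0000; -11.0000 39.0625] = [26.5000 -11.0000; -11.0000 41.0625]
BᵀPA = [45.0000 15.0000; -46.1250 -59.2500]
K = S⁻¹·BᵀPA = [1.3860 -0.0370; -0.7520 -1.4528]
A−BK = [0.1100 0.1313; -0.2181 0.1625]
AᵀP(A−BK) = [4.1954 2.1540; 2.1540 4.4746]
P' = Q + AᵀP(A−BK) = [9.1954 -0.8460; -0.8460 13.4746]
tr(P') = 22.6699


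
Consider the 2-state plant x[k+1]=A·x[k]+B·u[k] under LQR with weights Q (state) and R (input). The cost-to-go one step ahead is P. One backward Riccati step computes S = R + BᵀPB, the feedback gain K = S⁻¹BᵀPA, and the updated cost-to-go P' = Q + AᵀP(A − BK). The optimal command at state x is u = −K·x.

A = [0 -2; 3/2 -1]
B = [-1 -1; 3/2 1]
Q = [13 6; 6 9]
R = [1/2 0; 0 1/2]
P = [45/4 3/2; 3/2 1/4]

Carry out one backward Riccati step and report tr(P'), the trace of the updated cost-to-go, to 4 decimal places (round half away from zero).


BᵀP = [-9.0000 -1.1250; -9.7500 -1.2500]
S = R + BᵀPB = [1/2 0; 0 1/2] + [7.3125 7.8750; 7.8750 8.5000] = [7.8125 7.8750; 7.8750 9.0000]
BᵀPA = [-1.6875 19.1250; -1.8750 20.7500]
K = S⁻¹·BᵀPA = [-0.0508 1.0508; -0.1638 1.3861]
A−BK = [-0.2147 0.4369; 1.7401 -3.9623]
AᵀP(A−BK) = [0.1695 -0.5028; -0.5028 2.3917]
P' = Q + AᵀP(A−BK) = [13.1695 5.4972; 5.4972 11.3917]
tr(P') = 24.5612

24.5612


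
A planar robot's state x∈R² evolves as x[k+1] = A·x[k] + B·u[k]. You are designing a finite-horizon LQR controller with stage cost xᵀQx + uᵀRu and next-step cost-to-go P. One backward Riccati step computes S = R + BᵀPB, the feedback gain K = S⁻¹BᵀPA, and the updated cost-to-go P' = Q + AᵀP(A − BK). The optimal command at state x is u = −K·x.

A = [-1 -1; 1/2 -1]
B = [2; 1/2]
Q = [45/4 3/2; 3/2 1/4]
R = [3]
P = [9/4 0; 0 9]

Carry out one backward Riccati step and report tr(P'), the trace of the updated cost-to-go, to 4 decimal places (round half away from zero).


BᵀP = [4.5000 4.5000]
S = R + BᵀPB = [3] + [11.2500] = [14.2500]
BᵀPA = [-2.2500 -9.0000]
K = S⁻¹·BᵀPA = [-0.1579 -0.6316]
A−BK = [-0.6842 0.2632; 0.5789 -0.6842]
AᵀP(A−BK) = [4.1447 -3.6711; -3.6711 5.5658]
P' = Q + AᵀP(A−BK) = [15.3947 -2.1711; -2.1711 5.8158]
tr(P') = 21.2105

21.2105


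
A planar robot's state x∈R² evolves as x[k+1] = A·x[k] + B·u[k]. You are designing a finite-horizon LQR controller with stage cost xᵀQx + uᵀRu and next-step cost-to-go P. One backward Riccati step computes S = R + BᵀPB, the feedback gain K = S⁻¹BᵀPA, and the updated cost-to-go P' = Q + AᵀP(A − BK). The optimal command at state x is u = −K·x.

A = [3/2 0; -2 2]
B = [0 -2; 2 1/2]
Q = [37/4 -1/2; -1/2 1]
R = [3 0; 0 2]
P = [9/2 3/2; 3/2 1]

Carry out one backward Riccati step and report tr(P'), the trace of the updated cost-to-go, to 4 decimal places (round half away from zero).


13.1173

BᵀP = [3.0000 2.0000; -8.2500 -2.5000]
S = R + BᵀPB = [3 0; 0 2] + [4.0000 -5.0000; -5.0000 15.2500] = [7.0000 -5.0000; -5.0000 17.2500]
BᵀPA = [0.5000 4.0000; -7.3750 -5.0000]
K = S⁻¹·BᵀPA = [-0.2950 0.4595; -0.5131 -0.1567]
A−BK = [0.4739 -0.3133; -1.1534 1.1593]
AᵀP(A−BK) = [1.4887 -0.8851; -0.8851 1.3786]
P' = Q + AᵀP(A−BK) = [10.7387 -1.3851; -1.3851 2.3786]
tr(P') = 13.1173


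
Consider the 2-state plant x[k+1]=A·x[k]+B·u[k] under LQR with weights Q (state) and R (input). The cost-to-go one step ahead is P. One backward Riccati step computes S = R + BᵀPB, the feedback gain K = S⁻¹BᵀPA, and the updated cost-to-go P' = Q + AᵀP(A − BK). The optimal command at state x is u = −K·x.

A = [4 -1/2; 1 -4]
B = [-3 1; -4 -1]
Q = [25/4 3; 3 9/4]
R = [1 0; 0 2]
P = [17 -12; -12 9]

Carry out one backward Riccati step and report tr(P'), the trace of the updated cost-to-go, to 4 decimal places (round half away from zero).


BᵀP = [-3.0000 0.0000; 29.0000 -21.0000]
S = R + BᵀPB = [1 0; 0 2] + [9.0000 -3.0000; -3.0000 50.0000] = [10.0000 -3.0000; -3.0000 52.0000]
BᵀPA = [-12.0000 1.5000; 95.0000 69.5000]
K = S⁻¹·BᵀPA = [-0.6634 0.5607; 1.7886 1.3689]
A−BK = [0.2211 -0.1869; 0.1350 -0.3885]
AᵀP(A−BK) = [7.1174 4.6840; 4.6840 4.2715]
P' = Q + AᵀP(A−BK) = [13.3674 7.6840; 7.6840 6.5215]
tr(P') = 19.8889

19.8889


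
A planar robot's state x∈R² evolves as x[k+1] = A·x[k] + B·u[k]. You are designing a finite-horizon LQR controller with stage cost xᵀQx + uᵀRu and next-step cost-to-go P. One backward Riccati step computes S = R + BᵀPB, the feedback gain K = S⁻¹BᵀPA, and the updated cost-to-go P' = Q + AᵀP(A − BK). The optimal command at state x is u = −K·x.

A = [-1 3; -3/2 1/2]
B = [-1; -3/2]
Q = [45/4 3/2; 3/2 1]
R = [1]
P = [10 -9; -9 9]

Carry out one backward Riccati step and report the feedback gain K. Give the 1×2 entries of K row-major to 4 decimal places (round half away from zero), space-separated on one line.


BᵀP = [3.5000 -4.5000]
S = R + BᵀPB = [1] + [3.2500] = [4.2500]
BᵀPA = [3.2500 8.2500]
K = S⁻¹·BᵀPA = [0.7647 1.9412]
A−BK = [-0.2353 4.9412; -0.3529 3.4118]
AᵀP(A−BK) = [0.7647 1.9412; 1.9412 49.2353]
P' = Q + AᵀP(A−BK) = [12.0147 3.4412; 3.4412 50.2353]
tr(P') = 62.2500

0.7647 1.9412


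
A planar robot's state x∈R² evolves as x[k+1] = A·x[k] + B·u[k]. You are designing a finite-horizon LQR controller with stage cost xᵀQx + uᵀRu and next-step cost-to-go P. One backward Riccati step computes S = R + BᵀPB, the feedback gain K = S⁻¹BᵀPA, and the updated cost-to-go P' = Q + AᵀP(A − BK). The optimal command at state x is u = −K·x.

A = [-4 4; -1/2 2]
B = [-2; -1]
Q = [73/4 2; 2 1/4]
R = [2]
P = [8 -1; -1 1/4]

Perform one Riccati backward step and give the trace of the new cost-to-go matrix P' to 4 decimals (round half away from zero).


34.4711

BᵀP = [-15.0000 1.7500]
S = R + BᵀPB = [2] + [28.2500] = [30.2500]
BᵀPA = [59.1250 -56.5000]
K = S⁻¹·BᵀPA = [1.9545 -1.8678]
A−BK = [-0.0909 0.2645; 1.4545 0.1322]
AᵀP(A−BK) = [8.5000 -7.8182; -7.8182 7.4711]
P' = Q + AᵀP(A−BK) = [26.7500 -5.8182; -5.8182 7.7211]
tr(P') = 34.4711


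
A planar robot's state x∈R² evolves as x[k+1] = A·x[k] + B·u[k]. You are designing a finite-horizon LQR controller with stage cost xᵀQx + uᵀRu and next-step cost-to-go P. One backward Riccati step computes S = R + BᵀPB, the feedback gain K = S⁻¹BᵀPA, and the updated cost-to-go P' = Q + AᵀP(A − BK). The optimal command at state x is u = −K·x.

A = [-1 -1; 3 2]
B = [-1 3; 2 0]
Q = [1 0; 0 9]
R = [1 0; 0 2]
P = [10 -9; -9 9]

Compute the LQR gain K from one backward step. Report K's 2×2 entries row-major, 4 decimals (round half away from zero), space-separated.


BᵀP = [-28.0000 27.0000; 30.0000 -27.0000]
S = R + BᵀPB = [1 0; 0 2] + [82.0000 -84.0000; -84.0000 90.0000] = [83.0000 -84.0000; -84.0000 92.0000]
BᵀPA = [109.0000 82.0000; -111.0000 -84.0000]
K = S⁻¹·BᵀPA = [1.2138 0.8414; -0.0983 -0.1448]
A−BK = [0.5086 0.2759; 0.5724 0.3172]
AᵀP(A−BK) = [1.7879 1.2138; 1.2138 0.8414]
P' = Q + AᵀP(A−BK) = [2.7879 1.2138; 1.2138 9.8414]
tr(P') = 12.6293

1.2138 0.8414 -0.0983 -0.1448


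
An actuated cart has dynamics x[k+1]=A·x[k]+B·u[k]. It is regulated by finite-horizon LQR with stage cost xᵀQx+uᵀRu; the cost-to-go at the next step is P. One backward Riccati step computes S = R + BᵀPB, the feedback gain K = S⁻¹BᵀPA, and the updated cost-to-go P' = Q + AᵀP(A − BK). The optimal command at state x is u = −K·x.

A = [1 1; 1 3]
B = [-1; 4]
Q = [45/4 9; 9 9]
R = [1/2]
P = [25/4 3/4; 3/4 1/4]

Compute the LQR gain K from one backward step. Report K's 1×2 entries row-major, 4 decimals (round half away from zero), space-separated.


BᵀP = [-3.2500 0.2500]
S = R + BᵀPB = [1/2] + [4.2500] = [4.7500]
BᵀPA = [-3.0000 -2.5000]
K = S⁻¹·BᵀPA = [-0.6316 -0.5263]
A−BK = [0.3684 0.4737; 3.5263 5.1053]
AᵀP(A−BK) = [6.1053 8.4211; 8.4211 11.6842]
P' = Q + AᵀP(A−BK) = [17.3553 17.4211; 17.4211 20.6842]
tr(P') = 38.0395

-0.6316 -0.5263


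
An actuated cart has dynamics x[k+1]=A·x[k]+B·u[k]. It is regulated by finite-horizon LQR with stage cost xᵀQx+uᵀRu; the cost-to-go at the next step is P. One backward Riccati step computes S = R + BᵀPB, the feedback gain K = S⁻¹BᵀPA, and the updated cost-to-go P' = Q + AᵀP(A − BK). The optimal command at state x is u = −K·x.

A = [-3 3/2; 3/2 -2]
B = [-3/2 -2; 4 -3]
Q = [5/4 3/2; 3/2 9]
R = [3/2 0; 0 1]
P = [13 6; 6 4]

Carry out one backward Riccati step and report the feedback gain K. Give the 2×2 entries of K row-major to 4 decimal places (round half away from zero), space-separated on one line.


BᵀP = [4.5000 7.0000; -44.0000 -24.0000]
S = R + BᵀPB = [3/2 0; 0 1] + [21.2500 -30.0000; -30.0000 160.0000] = [22.7500 -30.0000; -30.0000 161.0000]
BᵀPA = [-3.0000 -7.2500; 96.0000 -18.0000]
K = S⁻¹·BᵀPA = [0.8676 -0.6180; 0.7579 -0.2269]
A−BK = [-0.1827 0.1192; 0.3034 -0.2090]
AᵀP(A−BK) = [1.8406 -1.0669; -1.0669 0.6848]
P' = Q + AᵀP(A−BK) = [3.0906 0.4331; 0.4331 9.6848]
tr(P') = 12.7753

0.8676 -0.6180 0.7579 -0.2269


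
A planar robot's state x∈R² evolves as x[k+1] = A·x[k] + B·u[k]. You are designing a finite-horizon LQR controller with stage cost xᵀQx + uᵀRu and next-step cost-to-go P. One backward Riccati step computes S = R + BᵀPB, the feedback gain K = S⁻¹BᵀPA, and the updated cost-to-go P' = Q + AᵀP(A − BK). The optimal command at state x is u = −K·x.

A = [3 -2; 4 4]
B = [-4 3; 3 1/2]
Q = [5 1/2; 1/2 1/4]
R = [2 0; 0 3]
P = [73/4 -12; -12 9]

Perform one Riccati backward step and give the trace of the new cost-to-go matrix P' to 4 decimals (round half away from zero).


17.5746

BᵀP = [-109.0000 75.0000; 48.7500 -31.5000]
S = R + BᵀPB = [2 0; 0 3] + [661.0000 -289.5000; -289.5000 130.5000] = [663.0000 -289.5000; -289.5000 133.5000]
BᵀPA = [-27.0000 518.0000; 20.2500 -223.5000]
K = S⁻¹·BᵀPA = [0.4804 0.9467; 1.1934 0.3788]
A−BK = [1.3413 0.6504; 1.9622 0.9705]
AᵀP(A−BK) = [9.0539 4.3901; 4.3901 3.2708]
P' = Q + AᵀP(A−BK) = [14.0539 4.8901; 4.8901 3.5208]
tr(P') = 17.5746


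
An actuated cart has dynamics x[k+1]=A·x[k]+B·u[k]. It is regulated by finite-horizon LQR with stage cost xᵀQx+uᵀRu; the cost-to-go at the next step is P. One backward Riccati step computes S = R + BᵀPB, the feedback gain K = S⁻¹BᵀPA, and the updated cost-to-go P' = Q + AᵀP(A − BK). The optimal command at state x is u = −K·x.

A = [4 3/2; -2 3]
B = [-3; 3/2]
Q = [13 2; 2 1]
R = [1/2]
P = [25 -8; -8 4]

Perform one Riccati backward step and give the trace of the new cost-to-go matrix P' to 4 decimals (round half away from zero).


BᵀP = [-87.0000 30.0000]
S = R + BᵀPB = [1/2] + [306.0000] = [306.5000]
BᵀPA = [-408.0000 -40.5000]
K = S⁻¹·BᵀPA = [-1.3312 -0.1321]
A−BK = [0.0065 1.1036; -0.0033 3.1982]
AᵀP(A−BK) = [0.8874 0.0881; 0.0881 14.8985]
P' = Q + AᵀP(A−BK) = [13.8874 2.0881; 2.0881 15.8985]
tr(P') = 29.7859

29.7859


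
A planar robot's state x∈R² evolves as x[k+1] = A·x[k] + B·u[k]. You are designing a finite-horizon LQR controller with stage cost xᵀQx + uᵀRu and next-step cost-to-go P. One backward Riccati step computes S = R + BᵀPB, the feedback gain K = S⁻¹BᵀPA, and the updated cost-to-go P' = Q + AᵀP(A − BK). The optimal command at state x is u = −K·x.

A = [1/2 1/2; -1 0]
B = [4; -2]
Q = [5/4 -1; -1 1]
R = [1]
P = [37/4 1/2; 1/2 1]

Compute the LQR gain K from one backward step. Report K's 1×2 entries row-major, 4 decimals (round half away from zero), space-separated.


0.1241 0.1241

BᵀP = [36.0000 0.0000]
S = R + BᵀPB = [1] + [144.0000] = [145.0000]
BᵀPA = [18.0000 18.0000]
K = S⁻¹·BᵀPA = [0.1241 0.1241]
A−BK = [0.0034 0.0034; -0.7517 0.2483]
AᵀP(A−BK) = [0.5780 -0.1720; -0.1720 0.0780]
P' = Q + AᵀP(A−BK) = [1.8280 -1.1720; -1.1720 1.0780]
tr(P') = 2.9060


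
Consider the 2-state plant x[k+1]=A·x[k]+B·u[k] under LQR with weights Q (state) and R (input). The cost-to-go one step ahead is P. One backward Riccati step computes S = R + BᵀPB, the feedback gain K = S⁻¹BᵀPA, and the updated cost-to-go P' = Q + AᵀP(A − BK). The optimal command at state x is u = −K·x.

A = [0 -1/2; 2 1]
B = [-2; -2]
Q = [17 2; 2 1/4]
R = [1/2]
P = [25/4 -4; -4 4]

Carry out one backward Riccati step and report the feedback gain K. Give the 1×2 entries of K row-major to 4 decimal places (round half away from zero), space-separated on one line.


0.0000 0.2368

BᵀP = [-4.5000 0.0000]
S = R + BᵀPB = [1/2] + [9.0000] = [9.5000]
BᵀPA = [0.0000 2.2500]
K = S⁻¹·BᵀPA = [0.0000 0.2368]
A−BK = [0.0000 -0.0263; 2.0000 1.4737]
AᵀP(A−BK) = [16.0000 12.0000; 12.0000 9.0296]
P' = Q + AᵀP(A−BK) = [33.0000 14.0000; 14.0000 9.2796]
tr(P') = 42.2796


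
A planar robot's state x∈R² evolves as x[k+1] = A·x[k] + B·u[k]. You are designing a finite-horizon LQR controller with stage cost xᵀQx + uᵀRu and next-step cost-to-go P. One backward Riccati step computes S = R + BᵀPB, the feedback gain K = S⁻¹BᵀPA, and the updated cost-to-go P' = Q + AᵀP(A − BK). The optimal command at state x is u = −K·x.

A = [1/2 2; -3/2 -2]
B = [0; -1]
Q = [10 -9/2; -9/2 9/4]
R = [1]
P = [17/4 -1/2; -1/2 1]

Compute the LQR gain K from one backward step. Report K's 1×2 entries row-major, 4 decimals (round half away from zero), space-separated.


0.8750 1.5000

BᵀP = [0.5000 -1.0000]
S = R + BᵀPB = [1] + [1.0000] = [2.0000]
BᵀPA = [1.7500 3.0000]
K = S⁻¹·BᵀPA = [0.8750 1.5000]
A−BK = [0.5000 2.0000; -0.6250 -0.5000]
AᵀP(A−BK) = [2.5313 6.6250; 6.6250 20.5000]
P' = Q + AᵀP(A−BK) = [12.5313 2.1250; 2.1250 22.7500]
tr(P') = 35.2813


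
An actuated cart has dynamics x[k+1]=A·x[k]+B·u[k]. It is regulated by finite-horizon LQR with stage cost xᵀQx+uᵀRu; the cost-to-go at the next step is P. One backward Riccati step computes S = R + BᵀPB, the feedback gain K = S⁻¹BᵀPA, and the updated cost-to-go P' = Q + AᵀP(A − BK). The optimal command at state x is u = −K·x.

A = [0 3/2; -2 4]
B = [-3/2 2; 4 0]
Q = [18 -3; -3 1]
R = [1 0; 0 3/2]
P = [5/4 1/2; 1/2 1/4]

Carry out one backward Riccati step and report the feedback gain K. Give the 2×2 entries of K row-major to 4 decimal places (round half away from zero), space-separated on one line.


-0.2347 0.4933 -0.2987 1.1733

BᵀP = [0.1250 0.2500; 2.5000 1.0000]
S = R + BᵀPB = [1 0; 0 3/2] + [0.8125 0.2500; 0.2500 5.0000] = [1.8125 0.2500; 0.2500 6.5000]
BᵀPA = [-0.5000 1.1875; -2.0000 7.7500]
K = S⁻¹·BᵀPA = [-0.2347 0.4933; -0.2987 1.1733]
A−BK = [0.2453 -0.1067; -1.0613 2.0267]
AᵀP(A−BK) = [0.2853 -0.9067; -0.9067 3.1333]
P' = Q + AᵀP(A−BK) = [18.2853 -3.9067; -3.9067 4.1333]
tr(P') = 22.4187


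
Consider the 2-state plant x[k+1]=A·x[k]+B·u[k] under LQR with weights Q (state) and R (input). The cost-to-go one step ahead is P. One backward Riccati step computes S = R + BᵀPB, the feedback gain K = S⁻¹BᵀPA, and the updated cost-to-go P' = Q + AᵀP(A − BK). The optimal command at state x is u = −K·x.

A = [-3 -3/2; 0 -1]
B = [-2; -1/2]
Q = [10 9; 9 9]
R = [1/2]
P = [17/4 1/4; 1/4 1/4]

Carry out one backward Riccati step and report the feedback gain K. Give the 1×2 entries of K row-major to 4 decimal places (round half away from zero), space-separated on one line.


BᵀP = [-8.6250 -0.6250]
S = R + BᵀPB = [1/2] + [17.5625] = [18.0625]
BᵀPA = [25.8750 13.5625]
K = S⁻¹·BᵀPA = [1.4325 0.7509]
A−BK = [-0.1349 0.0017; 0.7163 -0.6246]
AᵀP(A−BK) = [1.1834 0.4464; 0.4464 0.3789]
P' = Q + AᵀP(A−BK) = [11.1834 9.4464; 9.4464 9.3789]
tr(P') = 20.5623

1.4325 0.7509


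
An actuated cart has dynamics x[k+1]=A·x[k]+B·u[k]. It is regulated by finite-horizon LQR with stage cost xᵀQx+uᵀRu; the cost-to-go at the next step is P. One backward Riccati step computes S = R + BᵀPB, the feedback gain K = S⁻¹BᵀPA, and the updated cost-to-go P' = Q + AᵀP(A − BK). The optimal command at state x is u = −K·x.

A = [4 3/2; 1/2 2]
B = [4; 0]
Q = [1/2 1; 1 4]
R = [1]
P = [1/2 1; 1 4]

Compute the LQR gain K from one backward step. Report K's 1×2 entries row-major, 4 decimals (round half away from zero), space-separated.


1.1111 1.2222

BᵀP = [2.0000 4.0000]
S = R + BᵀPB = [1] + [8.0000] = [9.0000]
BᵀPA = [10.0000 11.0000]
K = S⁻¹·BᵀPA = [1.1111 1.2222]
A−BK = [-0.4444 -3.3889; 0.5000 2.0000]
AᵀP(A−BK) = [1.8889 3.5278; 3.5278 9.6806]
P' = Q + AᵀP(A−BK) = [2.3889 4.5278; 4.5278 13.6806]
tr(P') = 16.0694


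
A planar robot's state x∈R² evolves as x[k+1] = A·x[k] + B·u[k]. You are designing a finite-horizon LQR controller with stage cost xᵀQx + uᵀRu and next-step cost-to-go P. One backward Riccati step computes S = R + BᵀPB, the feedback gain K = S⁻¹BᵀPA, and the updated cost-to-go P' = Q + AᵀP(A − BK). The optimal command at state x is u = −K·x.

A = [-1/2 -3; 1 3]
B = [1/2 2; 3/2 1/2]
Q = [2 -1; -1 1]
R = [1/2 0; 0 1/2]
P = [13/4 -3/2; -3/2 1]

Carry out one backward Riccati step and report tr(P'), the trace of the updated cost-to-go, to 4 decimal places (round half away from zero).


7.9895

BᵀP = [-0.6250 0.7500; 5.7500 -2.5000]
S = R + BᵀPB = [1/2 0; 0 1/2] + [0.8125 -0.8750; -0.8750 10.2500] = [1.3125 -0.8750; -0.8750 10.7500]
BᵀPA = [1.0625 4.1250; -5.3750 -24.7500]
K = S⁻¹·BᵀPA = [0.5035 1.7002; -0.4590 -2.1639]
A−BK = [0.1663 0.4778; 0.4742 1.5316]
AᵀP(A−BK) = [0.3103 1.1874; 1.1874 4.6792]
P' = Q + AᵀP(A−BK) = [2.3103 0.1874; 0.1874 5.6792]
tr(P') = 7.9895


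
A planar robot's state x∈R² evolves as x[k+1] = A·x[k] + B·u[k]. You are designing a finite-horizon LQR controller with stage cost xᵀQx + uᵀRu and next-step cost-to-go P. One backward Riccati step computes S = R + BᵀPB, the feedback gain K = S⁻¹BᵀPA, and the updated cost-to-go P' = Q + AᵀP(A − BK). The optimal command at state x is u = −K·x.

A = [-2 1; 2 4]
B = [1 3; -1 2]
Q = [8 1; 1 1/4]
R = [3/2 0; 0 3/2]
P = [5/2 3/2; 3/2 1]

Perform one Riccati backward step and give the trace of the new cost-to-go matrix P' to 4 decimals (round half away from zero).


10.3224

BᵀP = [1.0000 0.5000; 10.5000 6.5000]
S = R + BᵀPB = [3/2 0; 0 3/2] + [0.5000 4.0000; 4.0000 44.5000] = [2.0000 4.0000; 4.0000 46.0000]
BᵀPA = [-1.0000 3.0000; -8.0000 36.5000]
K = S⁻¹·BᵀPA = [-0.1842 -0.1053; -0.1579 0.8026]
A−BK = [-1.3421 -1.3026; 2.1316 2.2895]
AᵀP(A−BK) = [0.5526 0.3158; 0.3158 1.5197]
P' = Q + AᵀP(A−BK) = [8.5526 1.3158; 1.3158 1.7697]
tr(P') = 10.3224


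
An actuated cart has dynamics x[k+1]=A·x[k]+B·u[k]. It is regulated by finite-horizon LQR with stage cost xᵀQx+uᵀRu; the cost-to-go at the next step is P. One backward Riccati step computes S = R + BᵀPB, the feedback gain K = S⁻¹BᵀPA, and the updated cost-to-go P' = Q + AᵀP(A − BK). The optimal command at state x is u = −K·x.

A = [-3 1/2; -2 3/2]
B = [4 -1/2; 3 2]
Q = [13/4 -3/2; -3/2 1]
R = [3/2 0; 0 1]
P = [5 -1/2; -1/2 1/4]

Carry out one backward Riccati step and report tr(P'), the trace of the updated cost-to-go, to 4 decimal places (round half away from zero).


BᵀP = [18.5000 -1.2500; -3.5000 0.7500]
S = R + BᵀPB = [3/2 0; 0 1] + [70.2500 -11.7500; -11.7500 3.2500] = [71.7500 -11.7500; -11.7500 4.2500]
BᵀPA = [-53.0000 7.3750; 9.0000 -0.6250]
K = S⁻¹·BᵀPA = [-0.7161 0.1438; 0.1378 0.2506]
A−BK = [-0.0667 0.0500; -0.1273 0.5674]
AᵀP(A−BK) = [0.8060 -0.1326; -0.1326 0.1584]
P' = Q + AᵀP(A−BK) = [4.0560 -1.6326; -1.6326 1.1584]
tr(P') = 5.2144

5.2144


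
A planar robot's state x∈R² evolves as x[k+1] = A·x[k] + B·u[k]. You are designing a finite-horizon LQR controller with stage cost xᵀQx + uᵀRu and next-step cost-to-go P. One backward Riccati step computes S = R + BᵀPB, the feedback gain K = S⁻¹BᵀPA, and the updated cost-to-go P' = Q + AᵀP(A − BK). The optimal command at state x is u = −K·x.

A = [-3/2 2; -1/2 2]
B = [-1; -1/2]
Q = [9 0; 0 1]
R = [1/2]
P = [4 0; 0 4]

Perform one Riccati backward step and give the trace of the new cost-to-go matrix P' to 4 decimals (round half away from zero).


BᵀP = [-4.0000 -2.0000]
S = R + BᵀPB = [1/2] + [5.0000] = [5.5000]
BᵀPA = [7.0000 -12.0000]
K = S⁻¹·BᵀPA = [1.2727 -2.1818]
A−BK = [-0.2273 -0.1818; 0.1364 0.9091]
AᵀP(A−BK) = [1.0909 -0.7273; -0.7273 5.8182]
P' = Q + AᵀP(A−BK) = [10.0909 -0.7273; -0.7273 6.8182]
tr(P') = 16.9091

16.9091


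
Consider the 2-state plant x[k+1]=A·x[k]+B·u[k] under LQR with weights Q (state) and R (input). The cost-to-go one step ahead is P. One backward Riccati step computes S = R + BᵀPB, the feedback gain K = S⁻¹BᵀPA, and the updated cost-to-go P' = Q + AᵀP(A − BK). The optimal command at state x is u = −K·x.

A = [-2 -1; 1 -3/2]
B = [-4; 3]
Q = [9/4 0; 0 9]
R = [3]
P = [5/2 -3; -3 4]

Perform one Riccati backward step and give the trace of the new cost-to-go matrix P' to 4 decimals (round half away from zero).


12.3791

BᵀP = [-19.0000 24.0000]
S = R + BᵀPB = [3] + [148.0000] = [151.0000]
BᵀPA = [62.0000 -17.0000]
K = S⁻¹·BᵀPA = [0.4106 -0.1126]
A−BK = [-0.3576 -1.4503; -0.2318 -1.1623]
AᵀP(A−BK) = [0.5430 -0.0199; -0.0199 0.5861]
P' = Q + AᵀP(A−BK) = [2.7930 -0.0199; -0.0199 9.5861]
tr(P') = 12.3791


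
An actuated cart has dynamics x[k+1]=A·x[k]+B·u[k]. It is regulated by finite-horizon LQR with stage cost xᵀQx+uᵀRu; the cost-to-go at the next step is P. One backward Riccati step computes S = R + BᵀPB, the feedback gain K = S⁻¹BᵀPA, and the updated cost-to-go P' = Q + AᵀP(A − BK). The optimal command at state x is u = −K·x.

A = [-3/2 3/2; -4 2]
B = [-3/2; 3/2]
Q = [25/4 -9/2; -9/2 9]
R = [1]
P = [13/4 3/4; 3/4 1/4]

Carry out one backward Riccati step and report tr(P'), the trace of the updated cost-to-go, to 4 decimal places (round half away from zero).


BᵀP = [-3.7500 -0.7500]
S = R + BᵀPB = [1] + [4.5000] = [5.5000]
BᵀPA = [8.6250 -7.1250]
K = S⁻¹·BᵀPA = [1.5682 -1.2955]
A−BK = [0.8523 -0.4432; -6.3523 3.9432]
AᵀP(A−BK) = [6.7869 -4.8892; -4.8892 3.5824]
P' = Q + AᵀP(A−BK) = [13.0369 -9.3892; -9.3892 12.5824]
tr(P') = 25.6193

25.6193


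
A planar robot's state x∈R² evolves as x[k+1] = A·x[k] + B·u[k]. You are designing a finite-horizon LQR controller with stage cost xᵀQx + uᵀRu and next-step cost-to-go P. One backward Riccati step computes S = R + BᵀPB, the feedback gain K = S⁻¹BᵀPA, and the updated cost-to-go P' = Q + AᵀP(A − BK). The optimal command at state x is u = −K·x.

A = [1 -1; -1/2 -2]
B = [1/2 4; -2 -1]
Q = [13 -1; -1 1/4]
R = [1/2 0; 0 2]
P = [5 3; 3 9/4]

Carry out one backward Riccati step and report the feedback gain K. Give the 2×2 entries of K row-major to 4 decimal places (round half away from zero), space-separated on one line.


0.0779 1.0344 0.2155 -0.4170

BᵀP = [-3.5000 -3.0000; 17.0000 9.7500]
S = R + BᵀPB = [1/2 0; 0 2] + [4.2500 -11.0000; -11.0000 58.2500] = [4.7500 -11.0000; -11.0000 60.2500]
BᵀPA = [-2.0000 9.5000; 12.1250 -36.5000]
K = S⁻¹·BᵀPA = [0.0779 1.0344; 0.2155 -0.4170]
A−BK = [0.0991 0.1506; -0.1286 -0.3481]
AᵀP(A−BK) = [0.1058 -0.1256; -0.1256 0.9542]
P' = Q + AᵀP(A−BK) = [13.1058 -1.1256; -1.1256 1.2042]
tr(P') = 14.3100


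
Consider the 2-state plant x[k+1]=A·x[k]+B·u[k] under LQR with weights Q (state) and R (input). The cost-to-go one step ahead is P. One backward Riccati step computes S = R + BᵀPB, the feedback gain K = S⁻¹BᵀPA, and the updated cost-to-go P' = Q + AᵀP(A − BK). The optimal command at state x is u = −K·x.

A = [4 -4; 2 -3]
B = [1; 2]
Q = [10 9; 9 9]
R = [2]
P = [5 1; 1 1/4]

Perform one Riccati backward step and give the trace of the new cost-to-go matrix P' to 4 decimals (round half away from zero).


54.1458

BᵀP = [7.0000 1.5000]
S = R + BᵀPB = [2] + [10.0000] = [12.0000]
BᵀPA = [31.0000 -32.5000]
K = S⁻¹·BᵀPA = [2.5833 -2.7083]
A−BK = [1.4167 -1.2917; -3.1667 2.4167]
AᵀP(A−BK) = [16.9167 -17.5417; -17.5417 18.2292]
P' = Q + AᵀP(A−BK) = [26.9167 -8.5417; -8.5417 27.2292]
tr(P') = 54.1458
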